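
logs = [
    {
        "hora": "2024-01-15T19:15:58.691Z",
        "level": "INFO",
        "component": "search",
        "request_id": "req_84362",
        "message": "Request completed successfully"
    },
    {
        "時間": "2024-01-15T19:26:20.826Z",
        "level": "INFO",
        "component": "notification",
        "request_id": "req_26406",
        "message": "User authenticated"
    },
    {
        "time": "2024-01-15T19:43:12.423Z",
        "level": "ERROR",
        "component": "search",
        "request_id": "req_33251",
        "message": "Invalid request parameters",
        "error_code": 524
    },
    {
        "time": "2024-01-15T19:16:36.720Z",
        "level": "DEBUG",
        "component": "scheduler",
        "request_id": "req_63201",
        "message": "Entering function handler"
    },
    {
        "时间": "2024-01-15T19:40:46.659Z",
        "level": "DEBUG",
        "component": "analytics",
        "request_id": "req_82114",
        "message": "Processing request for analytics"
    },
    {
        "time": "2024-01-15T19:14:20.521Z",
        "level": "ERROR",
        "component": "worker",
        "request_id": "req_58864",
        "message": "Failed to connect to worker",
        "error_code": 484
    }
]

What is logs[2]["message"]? "Invalid request parameters"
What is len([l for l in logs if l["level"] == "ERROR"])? 2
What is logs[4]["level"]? "DEBUG"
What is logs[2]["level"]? "ERROR"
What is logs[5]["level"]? "ERROR"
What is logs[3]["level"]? "DEBUG"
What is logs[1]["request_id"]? "req_26406"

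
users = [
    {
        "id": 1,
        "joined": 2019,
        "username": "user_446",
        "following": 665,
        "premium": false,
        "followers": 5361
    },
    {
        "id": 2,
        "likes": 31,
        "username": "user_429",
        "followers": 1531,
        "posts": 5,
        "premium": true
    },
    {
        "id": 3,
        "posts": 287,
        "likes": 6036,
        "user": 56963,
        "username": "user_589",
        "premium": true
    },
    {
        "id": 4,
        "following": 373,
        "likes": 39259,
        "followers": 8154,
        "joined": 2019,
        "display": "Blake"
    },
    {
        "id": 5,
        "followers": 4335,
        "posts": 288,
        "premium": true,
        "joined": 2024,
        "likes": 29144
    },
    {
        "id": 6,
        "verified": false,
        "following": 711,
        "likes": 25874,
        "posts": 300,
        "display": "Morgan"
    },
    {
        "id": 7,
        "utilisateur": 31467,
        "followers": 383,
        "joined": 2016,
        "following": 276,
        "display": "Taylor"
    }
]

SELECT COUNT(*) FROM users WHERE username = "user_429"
1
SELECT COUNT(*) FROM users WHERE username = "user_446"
1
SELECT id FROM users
[1, 2, 3, 4, 5, 6, 7]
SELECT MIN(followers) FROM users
383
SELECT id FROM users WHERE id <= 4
[1, 2, 3, 4]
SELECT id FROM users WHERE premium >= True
[2, 3, 5]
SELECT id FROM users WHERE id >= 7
[7]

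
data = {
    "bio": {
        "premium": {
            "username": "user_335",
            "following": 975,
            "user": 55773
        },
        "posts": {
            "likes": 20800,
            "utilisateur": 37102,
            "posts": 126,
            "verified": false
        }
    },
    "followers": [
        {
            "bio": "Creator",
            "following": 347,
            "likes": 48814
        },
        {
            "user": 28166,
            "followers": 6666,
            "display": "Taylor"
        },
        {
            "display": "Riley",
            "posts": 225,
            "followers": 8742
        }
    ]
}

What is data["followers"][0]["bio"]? "Creator"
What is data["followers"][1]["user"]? 28166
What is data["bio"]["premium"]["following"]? 975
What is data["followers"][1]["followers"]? 6666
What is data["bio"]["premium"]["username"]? "user_335"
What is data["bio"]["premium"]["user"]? 55773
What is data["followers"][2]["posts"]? 225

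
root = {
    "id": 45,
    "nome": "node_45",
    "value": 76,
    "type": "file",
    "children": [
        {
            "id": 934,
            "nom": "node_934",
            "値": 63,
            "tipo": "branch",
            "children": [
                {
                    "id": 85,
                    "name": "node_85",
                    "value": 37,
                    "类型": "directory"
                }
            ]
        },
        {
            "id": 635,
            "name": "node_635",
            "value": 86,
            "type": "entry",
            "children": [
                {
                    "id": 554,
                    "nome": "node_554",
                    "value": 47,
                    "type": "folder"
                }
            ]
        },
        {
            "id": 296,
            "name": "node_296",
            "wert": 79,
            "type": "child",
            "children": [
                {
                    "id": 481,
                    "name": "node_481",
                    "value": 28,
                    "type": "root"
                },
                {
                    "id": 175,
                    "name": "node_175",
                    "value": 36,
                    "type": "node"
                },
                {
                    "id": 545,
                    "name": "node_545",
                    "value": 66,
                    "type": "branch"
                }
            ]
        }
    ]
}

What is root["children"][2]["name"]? "node_296"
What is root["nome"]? "node_45"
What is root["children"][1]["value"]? 86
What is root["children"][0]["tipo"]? "branch"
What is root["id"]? 45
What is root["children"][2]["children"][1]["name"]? "node_175"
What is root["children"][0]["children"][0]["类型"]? "directory"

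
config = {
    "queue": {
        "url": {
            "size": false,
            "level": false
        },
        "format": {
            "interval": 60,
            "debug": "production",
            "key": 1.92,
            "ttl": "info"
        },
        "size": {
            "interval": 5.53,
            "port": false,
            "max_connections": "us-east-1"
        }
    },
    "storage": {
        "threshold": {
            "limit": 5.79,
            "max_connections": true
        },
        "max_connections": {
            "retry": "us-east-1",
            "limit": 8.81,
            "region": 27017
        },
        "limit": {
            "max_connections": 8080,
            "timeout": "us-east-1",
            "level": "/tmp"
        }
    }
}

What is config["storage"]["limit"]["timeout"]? "us-east-1"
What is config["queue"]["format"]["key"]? 1.92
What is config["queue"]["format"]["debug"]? "production"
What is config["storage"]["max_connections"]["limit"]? 8.81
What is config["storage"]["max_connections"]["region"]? 27017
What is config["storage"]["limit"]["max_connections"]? 8080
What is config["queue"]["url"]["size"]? False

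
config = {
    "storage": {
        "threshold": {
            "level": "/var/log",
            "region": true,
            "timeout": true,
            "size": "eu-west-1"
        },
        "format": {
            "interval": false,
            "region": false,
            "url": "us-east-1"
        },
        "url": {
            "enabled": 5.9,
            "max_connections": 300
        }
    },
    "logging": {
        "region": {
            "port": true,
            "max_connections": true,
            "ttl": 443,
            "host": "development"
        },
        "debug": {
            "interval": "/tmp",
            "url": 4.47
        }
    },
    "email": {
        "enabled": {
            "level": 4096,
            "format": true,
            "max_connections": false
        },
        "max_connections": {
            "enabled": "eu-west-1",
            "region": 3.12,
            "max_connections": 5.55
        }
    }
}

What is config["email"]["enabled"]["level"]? 4096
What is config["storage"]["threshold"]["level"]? "/var/log"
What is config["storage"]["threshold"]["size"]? "eu-west-1"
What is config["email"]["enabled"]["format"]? True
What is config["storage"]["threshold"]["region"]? True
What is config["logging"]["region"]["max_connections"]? True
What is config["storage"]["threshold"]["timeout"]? True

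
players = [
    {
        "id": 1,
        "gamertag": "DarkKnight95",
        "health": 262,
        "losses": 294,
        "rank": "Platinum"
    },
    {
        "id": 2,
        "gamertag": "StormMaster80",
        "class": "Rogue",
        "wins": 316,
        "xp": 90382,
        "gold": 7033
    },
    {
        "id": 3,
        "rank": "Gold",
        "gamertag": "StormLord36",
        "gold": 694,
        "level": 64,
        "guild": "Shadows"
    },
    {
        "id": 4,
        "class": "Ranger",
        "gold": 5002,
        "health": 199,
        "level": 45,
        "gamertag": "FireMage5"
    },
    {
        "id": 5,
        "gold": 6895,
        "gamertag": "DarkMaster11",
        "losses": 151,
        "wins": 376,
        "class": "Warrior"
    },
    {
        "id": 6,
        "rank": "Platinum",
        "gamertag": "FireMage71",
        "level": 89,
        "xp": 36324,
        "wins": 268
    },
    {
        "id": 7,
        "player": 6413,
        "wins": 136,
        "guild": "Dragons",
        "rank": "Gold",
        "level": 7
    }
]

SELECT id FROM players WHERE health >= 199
[1, 4]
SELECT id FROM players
[1, 2, 3, 4, 5, 6, 7]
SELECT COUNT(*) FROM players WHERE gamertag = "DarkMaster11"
1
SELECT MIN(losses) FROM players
151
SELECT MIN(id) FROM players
1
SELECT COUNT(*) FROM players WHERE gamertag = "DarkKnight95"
1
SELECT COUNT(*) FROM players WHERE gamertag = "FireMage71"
1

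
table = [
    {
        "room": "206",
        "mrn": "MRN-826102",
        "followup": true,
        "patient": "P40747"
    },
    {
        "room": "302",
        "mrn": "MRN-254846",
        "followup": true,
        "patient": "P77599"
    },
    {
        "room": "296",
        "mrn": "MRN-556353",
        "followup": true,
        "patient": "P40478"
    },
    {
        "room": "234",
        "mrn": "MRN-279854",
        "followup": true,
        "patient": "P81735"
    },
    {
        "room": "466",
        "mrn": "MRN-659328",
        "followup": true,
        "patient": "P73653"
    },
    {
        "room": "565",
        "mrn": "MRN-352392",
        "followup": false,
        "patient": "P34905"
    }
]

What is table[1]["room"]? "302"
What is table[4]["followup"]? True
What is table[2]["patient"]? "P40478"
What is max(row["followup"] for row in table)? True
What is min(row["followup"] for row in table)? False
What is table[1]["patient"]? "P77599"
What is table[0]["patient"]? "P40747"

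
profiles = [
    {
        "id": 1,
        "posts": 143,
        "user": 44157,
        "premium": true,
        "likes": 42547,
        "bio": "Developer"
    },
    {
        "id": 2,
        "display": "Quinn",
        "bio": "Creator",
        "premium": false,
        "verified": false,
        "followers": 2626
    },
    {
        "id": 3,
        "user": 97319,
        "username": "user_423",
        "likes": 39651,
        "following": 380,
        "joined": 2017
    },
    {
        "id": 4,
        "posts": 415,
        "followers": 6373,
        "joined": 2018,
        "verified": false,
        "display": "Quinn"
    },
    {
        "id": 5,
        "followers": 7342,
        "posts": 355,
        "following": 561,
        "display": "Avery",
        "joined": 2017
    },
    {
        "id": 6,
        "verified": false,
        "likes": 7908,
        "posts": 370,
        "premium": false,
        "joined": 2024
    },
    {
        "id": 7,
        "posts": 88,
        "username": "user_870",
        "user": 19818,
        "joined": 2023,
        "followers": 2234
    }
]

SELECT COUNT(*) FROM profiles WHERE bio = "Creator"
1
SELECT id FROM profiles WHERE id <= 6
[1, 2, 3, 4, 5, 6]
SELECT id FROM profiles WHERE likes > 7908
[1, 3]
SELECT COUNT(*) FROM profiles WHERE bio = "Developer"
1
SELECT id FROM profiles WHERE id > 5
[6, 7]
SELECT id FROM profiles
[1, 2, 3, 4, 5, 6, 7]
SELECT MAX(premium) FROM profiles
True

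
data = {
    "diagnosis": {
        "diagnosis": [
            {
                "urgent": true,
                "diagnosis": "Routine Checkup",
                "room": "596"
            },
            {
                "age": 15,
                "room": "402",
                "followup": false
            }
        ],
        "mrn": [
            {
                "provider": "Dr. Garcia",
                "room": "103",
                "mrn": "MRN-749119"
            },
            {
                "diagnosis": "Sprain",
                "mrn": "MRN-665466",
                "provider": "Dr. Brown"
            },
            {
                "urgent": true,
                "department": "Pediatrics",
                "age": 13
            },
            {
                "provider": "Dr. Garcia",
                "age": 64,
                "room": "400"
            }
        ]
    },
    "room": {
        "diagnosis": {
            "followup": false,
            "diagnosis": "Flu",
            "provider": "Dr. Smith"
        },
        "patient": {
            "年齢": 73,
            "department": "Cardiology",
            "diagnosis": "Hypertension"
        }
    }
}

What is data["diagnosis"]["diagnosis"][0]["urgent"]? True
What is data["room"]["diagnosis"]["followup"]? False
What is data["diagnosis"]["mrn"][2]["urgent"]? True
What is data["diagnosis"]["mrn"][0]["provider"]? "Dr. Garcia"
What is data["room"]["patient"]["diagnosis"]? "Hypertension"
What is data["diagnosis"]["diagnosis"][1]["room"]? "402"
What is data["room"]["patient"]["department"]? "Cardiology"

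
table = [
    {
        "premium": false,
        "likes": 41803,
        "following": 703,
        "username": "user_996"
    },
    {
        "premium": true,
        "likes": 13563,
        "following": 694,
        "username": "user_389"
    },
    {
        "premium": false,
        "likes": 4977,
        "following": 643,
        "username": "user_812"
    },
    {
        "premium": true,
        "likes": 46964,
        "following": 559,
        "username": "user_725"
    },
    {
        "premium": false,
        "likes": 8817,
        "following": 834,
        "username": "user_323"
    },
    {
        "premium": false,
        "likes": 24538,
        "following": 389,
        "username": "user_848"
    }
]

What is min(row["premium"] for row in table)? False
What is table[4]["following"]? 834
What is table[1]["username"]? "user_389"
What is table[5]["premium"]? False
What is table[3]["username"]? "user_725"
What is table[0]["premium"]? False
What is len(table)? 6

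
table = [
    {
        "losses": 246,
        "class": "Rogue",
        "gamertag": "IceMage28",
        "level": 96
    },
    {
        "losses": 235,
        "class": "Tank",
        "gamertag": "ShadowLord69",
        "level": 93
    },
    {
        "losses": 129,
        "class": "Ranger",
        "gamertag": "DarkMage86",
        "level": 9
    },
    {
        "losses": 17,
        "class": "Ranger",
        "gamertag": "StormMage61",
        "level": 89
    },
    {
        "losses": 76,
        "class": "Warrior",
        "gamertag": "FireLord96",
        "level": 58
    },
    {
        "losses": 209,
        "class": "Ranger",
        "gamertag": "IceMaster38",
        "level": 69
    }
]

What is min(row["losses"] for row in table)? 17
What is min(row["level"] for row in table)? 9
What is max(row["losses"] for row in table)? 246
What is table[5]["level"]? 69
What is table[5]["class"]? "Ranger"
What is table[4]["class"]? "Warrior"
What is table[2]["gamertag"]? "DarkMage86"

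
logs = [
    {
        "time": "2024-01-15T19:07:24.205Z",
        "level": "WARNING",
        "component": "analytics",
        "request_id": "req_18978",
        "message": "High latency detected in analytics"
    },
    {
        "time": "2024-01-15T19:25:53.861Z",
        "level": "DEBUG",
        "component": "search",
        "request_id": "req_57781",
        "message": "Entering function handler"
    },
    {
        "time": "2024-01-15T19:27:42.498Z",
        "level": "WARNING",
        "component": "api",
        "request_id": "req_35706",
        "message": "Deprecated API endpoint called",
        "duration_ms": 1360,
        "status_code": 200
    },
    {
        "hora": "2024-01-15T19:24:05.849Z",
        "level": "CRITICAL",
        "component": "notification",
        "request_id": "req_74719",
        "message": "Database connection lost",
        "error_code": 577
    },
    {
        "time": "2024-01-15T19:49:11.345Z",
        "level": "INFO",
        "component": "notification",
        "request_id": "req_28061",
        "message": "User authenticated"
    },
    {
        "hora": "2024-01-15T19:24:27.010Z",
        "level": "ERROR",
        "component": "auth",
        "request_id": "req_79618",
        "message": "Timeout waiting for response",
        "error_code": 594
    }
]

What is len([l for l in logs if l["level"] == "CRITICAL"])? 1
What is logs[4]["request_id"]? "req_28061"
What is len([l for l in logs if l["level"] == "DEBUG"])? 1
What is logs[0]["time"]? "2024-01-15T19:07:24.205Z"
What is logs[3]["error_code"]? 577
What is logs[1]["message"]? "Entering function handler"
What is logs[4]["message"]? "User authenticated"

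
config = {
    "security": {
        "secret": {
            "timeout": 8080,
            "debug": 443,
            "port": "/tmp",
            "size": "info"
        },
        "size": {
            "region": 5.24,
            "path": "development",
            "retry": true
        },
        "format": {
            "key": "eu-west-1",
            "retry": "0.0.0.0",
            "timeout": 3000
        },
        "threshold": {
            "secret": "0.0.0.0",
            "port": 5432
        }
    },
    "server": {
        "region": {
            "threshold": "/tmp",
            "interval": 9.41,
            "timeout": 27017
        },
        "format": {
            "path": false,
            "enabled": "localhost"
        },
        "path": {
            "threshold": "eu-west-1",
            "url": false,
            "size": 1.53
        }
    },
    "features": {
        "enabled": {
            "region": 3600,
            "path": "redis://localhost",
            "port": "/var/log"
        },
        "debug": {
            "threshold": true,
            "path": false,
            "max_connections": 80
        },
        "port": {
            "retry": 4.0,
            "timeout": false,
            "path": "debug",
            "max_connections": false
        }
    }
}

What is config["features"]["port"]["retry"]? 4.0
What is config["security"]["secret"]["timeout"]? 8080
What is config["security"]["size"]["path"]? "development"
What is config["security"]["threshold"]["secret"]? "0.0.0.0"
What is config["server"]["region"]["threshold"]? "/tmp"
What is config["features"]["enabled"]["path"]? "redis://localhost"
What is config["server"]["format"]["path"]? False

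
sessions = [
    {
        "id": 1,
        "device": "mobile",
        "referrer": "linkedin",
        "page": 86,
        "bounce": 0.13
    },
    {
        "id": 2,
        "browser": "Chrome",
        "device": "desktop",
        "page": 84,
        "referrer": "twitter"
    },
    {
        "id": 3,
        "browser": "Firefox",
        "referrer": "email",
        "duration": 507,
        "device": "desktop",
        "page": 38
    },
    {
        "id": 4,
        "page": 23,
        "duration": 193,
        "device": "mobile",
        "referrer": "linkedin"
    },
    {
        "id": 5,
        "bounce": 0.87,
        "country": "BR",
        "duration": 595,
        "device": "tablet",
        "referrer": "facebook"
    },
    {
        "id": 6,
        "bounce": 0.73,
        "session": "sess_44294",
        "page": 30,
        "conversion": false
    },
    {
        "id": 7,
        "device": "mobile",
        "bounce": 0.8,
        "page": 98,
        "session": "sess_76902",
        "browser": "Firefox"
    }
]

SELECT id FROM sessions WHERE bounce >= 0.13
[1, 5, 6, 7]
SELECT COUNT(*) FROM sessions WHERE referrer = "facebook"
1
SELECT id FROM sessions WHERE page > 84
[1, 7]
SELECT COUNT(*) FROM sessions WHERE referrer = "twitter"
1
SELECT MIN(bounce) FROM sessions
0.13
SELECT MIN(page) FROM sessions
23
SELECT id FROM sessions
[1, 2, 3, 4, 5, 6, 7]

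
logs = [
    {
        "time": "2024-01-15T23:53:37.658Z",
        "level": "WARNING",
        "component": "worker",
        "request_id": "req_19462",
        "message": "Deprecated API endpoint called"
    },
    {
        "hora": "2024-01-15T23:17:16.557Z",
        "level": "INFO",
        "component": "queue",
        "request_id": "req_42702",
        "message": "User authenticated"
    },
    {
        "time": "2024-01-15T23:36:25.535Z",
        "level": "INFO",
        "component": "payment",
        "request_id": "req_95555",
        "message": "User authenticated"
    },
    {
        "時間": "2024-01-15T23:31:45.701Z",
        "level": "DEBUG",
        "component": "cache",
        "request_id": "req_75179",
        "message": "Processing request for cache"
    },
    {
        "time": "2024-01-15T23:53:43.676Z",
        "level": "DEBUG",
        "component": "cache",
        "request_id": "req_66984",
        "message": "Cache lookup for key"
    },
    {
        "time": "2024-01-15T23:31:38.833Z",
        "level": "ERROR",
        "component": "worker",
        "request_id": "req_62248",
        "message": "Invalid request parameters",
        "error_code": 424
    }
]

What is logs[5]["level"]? "ERROR"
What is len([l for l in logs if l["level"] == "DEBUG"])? 2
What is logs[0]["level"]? "WARNING"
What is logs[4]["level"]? "DEBUG"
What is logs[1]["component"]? "queue"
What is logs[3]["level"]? "DEBUG"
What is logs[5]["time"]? "2024-01-15T23:31:38.833Z"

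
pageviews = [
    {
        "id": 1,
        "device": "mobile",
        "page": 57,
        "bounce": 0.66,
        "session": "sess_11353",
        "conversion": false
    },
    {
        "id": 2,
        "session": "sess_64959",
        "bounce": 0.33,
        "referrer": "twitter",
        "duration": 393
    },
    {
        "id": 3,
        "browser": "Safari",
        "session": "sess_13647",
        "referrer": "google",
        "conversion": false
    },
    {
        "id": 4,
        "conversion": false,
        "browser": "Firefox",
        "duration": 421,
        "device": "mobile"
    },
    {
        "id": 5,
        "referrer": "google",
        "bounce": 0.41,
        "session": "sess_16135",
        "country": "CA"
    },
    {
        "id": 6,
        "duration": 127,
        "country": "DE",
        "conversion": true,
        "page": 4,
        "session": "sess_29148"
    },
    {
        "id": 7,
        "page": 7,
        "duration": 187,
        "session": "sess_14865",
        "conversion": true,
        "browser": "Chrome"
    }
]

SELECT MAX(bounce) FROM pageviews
0.66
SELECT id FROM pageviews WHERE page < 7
[6]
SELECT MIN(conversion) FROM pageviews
False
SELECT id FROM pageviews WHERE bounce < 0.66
[2, 5]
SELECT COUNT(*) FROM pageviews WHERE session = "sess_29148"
1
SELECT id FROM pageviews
[1, 2, 3, 4, 5, 6, 7]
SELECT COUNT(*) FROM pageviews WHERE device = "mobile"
2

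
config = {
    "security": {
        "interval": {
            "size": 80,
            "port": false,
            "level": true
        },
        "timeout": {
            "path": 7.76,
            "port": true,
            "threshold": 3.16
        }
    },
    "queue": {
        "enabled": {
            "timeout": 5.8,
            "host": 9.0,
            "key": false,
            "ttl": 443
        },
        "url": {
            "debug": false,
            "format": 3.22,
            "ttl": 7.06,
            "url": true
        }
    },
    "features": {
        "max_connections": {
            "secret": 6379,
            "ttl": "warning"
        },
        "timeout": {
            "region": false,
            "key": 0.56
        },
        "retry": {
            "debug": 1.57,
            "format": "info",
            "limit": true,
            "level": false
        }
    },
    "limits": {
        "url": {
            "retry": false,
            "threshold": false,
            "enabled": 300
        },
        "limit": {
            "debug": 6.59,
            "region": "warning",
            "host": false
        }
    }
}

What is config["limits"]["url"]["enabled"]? 300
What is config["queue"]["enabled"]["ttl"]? 443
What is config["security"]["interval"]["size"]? 80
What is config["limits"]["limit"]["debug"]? 6.59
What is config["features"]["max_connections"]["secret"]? 6379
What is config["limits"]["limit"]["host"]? False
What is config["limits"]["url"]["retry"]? False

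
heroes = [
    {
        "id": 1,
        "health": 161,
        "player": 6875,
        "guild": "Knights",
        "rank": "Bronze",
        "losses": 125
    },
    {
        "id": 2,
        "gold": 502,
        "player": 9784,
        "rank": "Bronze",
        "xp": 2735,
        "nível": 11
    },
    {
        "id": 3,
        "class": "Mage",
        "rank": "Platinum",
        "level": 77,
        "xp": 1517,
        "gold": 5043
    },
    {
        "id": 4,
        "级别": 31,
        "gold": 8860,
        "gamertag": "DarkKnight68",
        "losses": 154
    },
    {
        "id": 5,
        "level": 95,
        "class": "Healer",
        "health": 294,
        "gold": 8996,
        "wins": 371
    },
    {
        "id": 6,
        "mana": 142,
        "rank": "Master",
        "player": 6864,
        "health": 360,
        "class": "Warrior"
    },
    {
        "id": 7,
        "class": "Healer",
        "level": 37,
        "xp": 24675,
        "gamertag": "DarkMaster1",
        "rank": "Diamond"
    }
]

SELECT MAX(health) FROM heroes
360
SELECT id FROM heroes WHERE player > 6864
[1, 2]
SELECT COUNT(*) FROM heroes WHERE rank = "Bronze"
2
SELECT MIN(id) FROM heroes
1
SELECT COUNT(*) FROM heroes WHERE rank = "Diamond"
1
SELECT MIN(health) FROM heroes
161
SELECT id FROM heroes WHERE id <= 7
[1, 2, 3, 4, 5, 6, 7]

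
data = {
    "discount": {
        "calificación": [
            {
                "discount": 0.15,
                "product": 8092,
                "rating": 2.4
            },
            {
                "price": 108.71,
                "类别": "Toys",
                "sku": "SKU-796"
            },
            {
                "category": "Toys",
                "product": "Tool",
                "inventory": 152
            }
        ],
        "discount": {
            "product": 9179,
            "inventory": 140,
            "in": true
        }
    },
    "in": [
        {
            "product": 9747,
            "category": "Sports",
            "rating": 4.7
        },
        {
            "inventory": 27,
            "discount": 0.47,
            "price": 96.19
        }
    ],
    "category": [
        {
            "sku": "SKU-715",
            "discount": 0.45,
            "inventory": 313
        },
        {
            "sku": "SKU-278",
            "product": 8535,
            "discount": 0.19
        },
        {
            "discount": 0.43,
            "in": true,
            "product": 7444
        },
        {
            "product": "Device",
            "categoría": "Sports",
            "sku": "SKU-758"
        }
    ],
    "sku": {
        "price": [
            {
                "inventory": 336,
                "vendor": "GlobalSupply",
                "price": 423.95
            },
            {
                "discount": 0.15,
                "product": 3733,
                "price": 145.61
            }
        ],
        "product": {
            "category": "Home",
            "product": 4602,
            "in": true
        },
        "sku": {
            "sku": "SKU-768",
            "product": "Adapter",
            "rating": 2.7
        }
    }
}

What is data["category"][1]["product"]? 8535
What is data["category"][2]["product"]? 7444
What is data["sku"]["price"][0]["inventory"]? 336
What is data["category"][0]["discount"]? 0.45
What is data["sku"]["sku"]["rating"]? 2.7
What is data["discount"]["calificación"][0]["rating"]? 2.4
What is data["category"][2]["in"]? True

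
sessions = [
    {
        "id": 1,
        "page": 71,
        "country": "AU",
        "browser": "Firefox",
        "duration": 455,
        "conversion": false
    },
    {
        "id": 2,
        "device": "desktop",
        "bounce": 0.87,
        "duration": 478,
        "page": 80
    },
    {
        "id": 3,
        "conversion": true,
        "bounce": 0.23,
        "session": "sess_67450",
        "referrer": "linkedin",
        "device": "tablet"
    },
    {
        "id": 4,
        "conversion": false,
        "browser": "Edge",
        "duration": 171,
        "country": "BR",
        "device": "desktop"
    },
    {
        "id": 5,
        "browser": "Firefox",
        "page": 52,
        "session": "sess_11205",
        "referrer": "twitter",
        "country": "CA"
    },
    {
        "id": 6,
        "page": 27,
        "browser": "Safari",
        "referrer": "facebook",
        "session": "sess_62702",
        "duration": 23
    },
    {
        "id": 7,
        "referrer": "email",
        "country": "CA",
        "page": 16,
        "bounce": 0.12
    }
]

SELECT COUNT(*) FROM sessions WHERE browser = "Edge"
1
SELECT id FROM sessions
[1, 2, 3, 4, 5, 6, 7]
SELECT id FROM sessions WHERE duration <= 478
[1, 2, 4, 6]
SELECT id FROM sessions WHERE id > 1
[2, 3, 4, 5, 6, 7]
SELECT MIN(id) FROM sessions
1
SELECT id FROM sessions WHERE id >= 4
[4, 5, 6, 7]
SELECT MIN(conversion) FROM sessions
False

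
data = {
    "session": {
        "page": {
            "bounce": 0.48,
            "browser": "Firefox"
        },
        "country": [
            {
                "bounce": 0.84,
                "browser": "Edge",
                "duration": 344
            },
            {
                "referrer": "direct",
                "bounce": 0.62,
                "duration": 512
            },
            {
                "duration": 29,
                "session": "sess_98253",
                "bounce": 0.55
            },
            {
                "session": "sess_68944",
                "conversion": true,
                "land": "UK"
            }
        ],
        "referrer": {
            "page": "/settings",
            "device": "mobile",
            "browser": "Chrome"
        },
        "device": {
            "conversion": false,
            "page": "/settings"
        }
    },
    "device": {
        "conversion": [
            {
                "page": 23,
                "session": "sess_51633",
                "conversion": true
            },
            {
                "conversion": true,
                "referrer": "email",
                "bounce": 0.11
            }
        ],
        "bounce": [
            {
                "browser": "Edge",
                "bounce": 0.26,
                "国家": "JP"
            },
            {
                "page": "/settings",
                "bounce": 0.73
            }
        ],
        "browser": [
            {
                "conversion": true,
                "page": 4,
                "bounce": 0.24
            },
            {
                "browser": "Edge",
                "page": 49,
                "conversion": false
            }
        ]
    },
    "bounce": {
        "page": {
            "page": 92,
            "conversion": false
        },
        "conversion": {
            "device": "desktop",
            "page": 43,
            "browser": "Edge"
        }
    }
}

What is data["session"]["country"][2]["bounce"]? 0.55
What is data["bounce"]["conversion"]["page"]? 43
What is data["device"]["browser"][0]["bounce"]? 0.24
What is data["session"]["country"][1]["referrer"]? "direct"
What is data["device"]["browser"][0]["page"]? 4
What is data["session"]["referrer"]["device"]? "mobile"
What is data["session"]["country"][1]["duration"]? 512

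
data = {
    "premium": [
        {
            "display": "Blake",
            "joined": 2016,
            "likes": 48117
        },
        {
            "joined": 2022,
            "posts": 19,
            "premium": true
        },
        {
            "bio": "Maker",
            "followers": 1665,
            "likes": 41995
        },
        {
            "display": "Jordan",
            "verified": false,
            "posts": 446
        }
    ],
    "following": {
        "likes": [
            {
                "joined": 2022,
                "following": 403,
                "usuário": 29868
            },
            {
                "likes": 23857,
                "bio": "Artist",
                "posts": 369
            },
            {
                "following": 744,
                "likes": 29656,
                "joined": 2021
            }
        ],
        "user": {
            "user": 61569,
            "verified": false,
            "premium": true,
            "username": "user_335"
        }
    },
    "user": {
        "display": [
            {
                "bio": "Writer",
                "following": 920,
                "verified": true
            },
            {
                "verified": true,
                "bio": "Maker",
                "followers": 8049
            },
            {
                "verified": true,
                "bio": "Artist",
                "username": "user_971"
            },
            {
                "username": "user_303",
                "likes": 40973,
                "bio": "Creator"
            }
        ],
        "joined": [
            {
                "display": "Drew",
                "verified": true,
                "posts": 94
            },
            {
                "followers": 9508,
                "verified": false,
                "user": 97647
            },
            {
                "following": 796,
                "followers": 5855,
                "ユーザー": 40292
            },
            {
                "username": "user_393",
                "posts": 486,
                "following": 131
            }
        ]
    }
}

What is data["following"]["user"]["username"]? "user_335"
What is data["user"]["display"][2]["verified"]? True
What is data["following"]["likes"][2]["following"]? 744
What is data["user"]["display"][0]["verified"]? True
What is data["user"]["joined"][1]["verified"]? False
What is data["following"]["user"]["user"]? 61569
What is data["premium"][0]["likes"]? 48117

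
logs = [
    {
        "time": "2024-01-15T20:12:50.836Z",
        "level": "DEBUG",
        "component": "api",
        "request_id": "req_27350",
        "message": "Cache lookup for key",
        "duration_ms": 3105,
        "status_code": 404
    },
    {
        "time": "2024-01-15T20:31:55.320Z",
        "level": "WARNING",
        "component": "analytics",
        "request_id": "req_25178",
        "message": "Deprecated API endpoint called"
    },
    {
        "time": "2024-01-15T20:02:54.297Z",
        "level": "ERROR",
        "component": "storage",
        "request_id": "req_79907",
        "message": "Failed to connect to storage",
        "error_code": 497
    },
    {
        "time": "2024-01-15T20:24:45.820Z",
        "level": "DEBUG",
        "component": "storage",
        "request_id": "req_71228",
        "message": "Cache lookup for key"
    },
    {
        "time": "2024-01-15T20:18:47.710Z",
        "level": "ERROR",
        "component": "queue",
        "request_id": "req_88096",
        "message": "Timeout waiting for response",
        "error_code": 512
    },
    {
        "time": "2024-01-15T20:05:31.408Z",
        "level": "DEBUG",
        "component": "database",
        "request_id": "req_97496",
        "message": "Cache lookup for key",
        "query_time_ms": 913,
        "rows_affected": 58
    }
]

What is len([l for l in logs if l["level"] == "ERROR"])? 2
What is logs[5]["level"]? "DEBUG"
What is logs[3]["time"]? "2024-01-15T20:24:45.820Z"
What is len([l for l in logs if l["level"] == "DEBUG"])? 3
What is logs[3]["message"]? "Cache lookup for key"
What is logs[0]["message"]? "Cache lookup for key"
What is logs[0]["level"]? "DEBUG"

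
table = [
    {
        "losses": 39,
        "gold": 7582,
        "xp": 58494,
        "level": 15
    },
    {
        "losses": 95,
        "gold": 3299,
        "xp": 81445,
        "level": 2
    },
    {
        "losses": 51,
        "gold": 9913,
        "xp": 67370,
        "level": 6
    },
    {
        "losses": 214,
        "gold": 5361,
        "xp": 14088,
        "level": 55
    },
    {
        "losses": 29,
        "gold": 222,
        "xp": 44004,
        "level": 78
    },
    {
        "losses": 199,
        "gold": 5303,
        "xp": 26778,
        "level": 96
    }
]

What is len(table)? 6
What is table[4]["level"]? 78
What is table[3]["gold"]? 5361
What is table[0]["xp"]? 58494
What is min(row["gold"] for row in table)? 222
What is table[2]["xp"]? 67370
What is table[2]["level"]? 6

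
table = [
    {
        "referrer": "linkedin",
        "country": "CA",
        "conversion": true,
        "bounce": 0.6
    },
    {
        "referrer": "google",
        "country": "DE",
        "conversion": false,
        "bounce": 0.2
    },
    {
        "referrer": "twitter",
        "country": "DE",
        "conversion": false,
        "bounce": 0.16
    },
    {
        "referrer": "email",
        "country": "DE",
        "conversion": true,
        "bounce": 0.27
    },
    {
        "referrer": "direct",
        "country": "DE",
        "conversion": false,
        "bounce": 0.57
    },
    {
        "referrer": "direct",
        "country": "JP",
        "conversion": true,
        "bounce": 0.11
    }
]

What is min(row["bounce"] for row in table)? 0.11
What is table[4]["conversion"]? False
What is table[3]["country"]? "DE"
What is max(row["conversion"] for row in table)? True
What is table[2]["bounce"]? 0.16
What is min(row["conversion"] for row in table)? False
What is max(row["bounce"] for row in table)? 0.6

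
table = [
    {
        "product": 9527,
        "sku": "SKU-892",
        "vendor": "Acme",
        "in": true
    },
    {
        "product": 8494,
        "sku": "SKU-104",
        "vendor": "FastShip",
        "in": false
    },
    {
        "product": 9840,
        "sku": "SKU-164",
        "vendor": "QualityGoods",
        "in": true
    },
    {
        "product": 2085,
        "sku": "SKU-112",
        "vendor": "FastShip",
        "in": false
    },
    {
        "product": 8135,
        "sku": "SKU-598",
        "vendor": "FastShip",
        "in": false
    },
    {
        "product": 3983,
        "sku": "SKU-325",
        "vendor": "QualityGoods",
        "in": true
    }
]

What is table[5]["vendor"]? "QualityGoods"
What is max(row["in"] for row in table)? True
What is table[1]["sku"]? "SKU-104"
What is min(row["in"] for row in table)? False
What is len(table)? 6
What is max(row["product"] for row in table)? 9840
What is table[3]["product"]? 2085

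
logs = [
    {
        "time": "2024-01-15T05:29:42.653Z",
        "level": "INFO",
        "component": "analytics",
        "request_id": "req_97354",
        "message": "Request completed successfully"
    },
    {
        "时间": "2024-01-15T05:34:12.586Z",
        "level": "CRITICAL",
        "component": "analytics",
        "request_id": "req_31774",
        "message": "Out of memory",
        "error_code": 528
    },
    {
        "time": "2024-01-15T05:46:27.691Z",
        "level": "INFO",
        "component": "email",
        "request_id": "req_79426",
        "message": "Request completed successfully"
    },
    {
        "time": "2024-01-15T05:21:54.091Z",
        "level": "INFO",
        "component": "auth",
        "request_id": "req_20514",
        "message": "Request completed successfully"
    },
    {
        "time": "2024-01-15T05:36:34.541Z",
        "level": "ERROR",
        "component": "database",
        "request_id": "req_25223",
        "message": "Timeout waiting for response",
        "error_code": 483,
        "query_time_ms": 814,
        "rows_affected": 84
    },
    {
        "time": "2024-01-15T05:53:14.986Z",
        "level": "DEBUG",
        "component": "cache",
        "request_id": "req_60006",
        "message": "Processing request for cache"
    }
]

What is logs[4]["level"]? "ERROR"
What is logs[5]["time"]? "2024-01-15T05:53:14.986Z"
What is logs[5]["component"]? "cache"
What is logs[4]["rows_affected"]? 84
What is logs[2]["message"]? "Request completed successfully"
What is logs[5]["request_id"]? "req_60006"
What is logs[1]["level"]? "CRITICAL"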